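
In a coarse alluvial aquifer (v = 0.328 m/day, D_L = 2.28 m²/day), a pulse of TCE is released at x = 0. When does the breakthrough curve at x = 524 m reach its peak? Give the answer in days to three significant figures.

1580 days

For the 1D instantaneous-source solution, setting ∂C/∂t = 0 at fixed x gives v²t² + 2Dt − x² = 0, so t = (√(D² + v²x²) − D)/v².
√(D² + v²x²) = √(2.28² + 0.328² × 524²) = 171.9; v² = 0.107584.
t = (171.9 − 2.28)/0.107584 = 1580 days (vs. the pure-advection estimate x/v = 1600 d).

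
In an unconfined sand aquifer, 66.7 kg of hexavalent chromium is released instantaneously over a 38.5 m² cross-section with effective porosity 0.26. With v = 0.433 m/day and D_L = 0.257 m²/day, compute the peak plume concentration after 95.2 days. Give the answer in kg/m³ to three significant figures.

0.380 kg/m³

The peak of an instantaneous 1D plume sits at x = vt; there the Gaussian factor is 1 and C_max = M/(n_e·A·√(4πDt)), where n_e·A is the pore area the mass is dissolved in.
√(4πDt) = √(4π × 0.257 × 95.2) = 17.53 m, so C_max = 66.7/(0.26 × 38.5 × 17.53) = 0.380 kg/m³.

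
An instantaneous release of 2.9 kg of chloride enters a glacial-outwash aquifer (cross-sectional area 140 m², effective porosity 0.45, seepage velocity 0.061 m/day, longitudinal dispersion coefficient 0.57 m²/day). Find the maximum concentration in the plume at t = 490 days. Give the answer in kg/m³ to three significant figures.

The peak of an instantaneous 1D plume sits at x = vt; there the Gaussian factor is 1 and C_max = M/(n_e·A·√(4πDt)), where n_e·A is the pore area the mass is dissolved in.
√(4πDt) = √(4π × 0.57 × 490) = 59.24 m, so C_max = 2.9/(0.45 × 140 × 59.24) = 0.000777 kg/m³.

0.000777 kg/m³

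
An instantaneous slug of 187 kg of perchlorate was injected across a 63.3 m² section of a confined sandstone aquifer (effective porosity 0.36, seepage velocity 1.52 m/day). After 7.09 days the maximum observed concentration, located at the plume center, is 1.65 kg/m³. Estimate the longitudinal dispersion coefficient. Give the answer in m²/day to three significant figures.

0.278 m²/day

At the plume center C_max = M/(n_e·A·√(4πDt)), so D = M²/(4πt·(n_e·A·C_max)²).
n_e·A·C_max = 0.36 × 63.3 × 1.65 = 37.60 kg/m.
D = 187²/(4π × 7.09 × 37.60²) = 0.278 m²/day.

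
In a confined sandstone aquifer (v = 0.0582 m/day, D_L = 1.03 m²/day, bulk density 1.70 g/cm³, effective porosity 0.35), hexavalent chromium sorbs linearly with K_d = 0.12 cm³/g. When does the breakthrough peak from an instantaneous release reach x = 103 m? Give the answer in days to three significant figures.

2360 days

Retardation factor R = 1 + ρ_b·K_d/n = 1 + 1.70 × 0.12/0.35 = 1.583.
Sorption retards both mechanisms: v_R = v/R = 0.03677 m/day, D_R = D/R = 0.6507 m²/day.
Peak time from v_R²t² + 2D_R t − x² = 0: t = (√(D_R² + v_R²x²) − D_R)/v_R².
√(D_R² + v_R²x²) = √(0.6507² + 0.03677² × 103²) = 3.843; v_R² = 0.001352.
t = (3.843 − 0.6507)/0.001352 = 2360 days.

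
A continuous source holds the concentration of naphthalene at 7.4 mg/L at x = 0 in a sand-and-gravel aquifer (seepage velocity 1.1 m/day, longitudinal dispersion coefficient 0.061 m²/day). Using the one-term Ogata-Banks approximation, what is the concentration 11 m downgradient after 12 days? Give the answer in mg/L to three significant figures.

For a continuous step input, C/C₀ ≈ ½·erfc((x−vt)/(2√(Dt))).
vt = 1.1 × 12 = 13.2 m and 2√(Dt) = 2√(0.061 × 12) = 1.711 m.
Argument (x−vt)/(2√(Dt)) = (11 − 13.2)/1.711 = -1.286; ½·erfc(-1.286) = 0.9655.
C = 7.4 × 0.9655 = 7.14 mg/L.

7.14 mg/L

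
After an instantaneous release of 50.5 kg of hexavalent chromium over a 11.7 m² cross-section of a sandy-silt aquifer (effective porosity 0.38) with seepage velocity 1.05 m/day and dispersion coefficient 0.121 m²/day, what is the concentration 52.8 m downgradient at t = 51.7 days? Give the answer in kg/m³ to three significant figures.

1.17 kg/m³

For an instantaneous plane source, C(x,t) = M/(n_e·A·√(4πDt)) · exp(−(x−vt)²/(4Dt)), with n_e·A the pore (flow) area.
Plume center vt = 1.05 × 51.7 = 54.285 m, so the well at 52.8 m is 1.485 m upgradient of the peak.
√(4πDt) = 8.866 m, giving peak height M/(n_e·A·√(4πDt)) = 50.5/(0.38 × 11.7 × 8.866) = 1.281 kg/m³.
(x−vt)²/(4Dt) = (-1.485)²/(4 × 0.121 × 51.7) = 0.08813; exp(−0.08813) = 0.9156.
C = 1.281 × 0.9156 = 1.17 kg/m³.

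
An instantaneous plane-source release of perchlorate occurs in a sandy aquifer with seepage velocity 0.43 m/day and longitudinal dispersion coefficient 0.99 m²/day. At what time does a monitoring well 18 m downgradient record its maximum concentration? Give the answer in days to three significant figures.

36.8 days

For the 1D instantaneous-source solution, setting ∂C/∂t = 0 at fixed x gives v²t² + 2Dt − x² = 0, so t = (√(D² + v²x²) − D)/v².
√(D² + v²x²) = √(0.99² + 0.43² × 18²) = 7.803; v² = 0.1849.
t = (7.803 − 0.99)/0.1849 = 36.8 days (vs. the pure-advection estimate x/v = 41.9 d).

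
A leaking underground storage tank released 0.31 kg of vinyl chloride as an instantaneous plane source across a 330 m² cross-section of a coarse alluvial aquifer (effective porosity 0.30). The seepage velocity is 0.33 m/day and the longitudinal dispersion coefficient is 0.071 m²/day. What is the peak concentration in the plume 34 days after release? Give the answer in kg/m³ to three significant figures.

0.000569 kg/m³

The peak of an instantaneous 1D plume sits at x = vt; there the Gaussian factor is 1 and C_max = M/(n_e·A·√(4πDt)), where n_e·A is the pore area the mass is dissolved in.
√(4πDt) = √(4π × 0.071 × 34) = 5.508 m, so C_max = 0.31/(0.30 × 330 × 5.508) = 0.000569 kg/m³.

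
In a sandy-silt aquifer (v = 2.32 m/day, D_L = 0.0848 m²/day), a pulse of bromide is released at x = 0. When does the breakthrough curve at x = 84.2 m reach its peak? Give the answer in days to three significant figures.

36.3 days

For the 1D instantaneous-source solution, setting ∂C/∂t = 0 at fixed x gives v²t² + 2Dt − x² = 0, so t = (√(D² + v²x²) − D)/v².
√(D² + v²x²) = √(0.0848² + 2.32² × 84.2²) = 195.3; v² = 5.3824.
t = (195.3 − 0.0848)/5.3824 = 36.3 days (vs. the pure-advection estimate x/v = 36.3 d).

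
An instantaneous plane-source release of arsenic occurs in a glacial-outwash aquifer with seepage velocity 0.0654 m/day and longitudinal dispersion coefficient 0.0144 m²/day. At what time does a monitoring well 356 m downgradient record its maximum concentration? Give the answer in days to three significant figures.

5440 days

For the 1D instantaneous-source solution, setting ∂C/∂t = 0 at fixed x gives v²t² + 2Dt − x² = 0, so t = (√(D² + v²x²) − D)/v².
√(D² + v²x²) = √(0.0144² + 0.0654² × 356²) = 23.28; v² = 0.00427716.
t = (23.28 − 0.0144)/0.00427716 = 5440 days (vs. the pure-advection estimate x/v = 5440 d).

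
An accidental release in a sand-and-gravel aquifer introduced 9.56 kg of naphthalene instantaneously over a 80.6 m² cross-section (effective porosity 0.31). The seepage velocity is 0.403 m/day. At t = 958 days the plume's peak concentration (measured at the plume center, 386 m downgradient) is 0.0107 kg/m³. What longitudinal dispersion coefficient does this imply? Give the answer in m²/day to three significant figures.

At the plume center C_max = M/(n_e·A·√(4πDt)), so D = M²/(4πt·(n_e·A·C_max)²).
n_e·A·C_max = 0.31 × 80.6 × 0.0107 = 0.2674 kg/m.
D = 9.56²/(4π × 958 × 0.2674²) = 0.106 m²/day.

0.106 m²/day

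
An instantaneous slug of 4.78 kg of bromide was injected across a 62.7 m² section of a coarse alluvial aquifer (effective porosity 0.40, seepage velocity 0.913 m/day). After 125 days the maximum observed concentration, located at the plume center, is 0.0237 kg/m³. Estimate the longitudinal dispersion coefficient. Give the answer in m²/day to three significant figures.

0.0412 m²/day

At the plume center C_max = M/(n_e·A·√(4πDt)), so D = M²/(4πt·(n_e·A·C_max)²).
n_e·A·C_max = 0.40 × 62.7 × 0.0237 = 0.5944 kg/m.
D = 4.78²/(4π × 125 × 0.5944²) = 0.0412 m²/day.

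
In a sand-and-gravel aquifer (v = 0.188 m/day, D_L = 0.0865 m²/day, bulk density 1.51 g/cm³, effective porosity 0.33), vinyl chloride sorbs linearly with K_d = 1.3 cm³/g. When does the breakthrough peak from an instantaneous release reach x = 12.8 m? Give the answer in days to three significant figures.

Retardation factor R = 1 + ρ_b·K_d/n = 1 + 1.51 × 1.3/0.33 = 6.948.
Sorption retards both mechanisms: v_R = v/R = 0.02706 m/day, D_R = D/R = 0.01245 m²/day.
Peak time from v_R²t² + 2D_R t − x² = 0: t = (√(D_R² + v_R²x²) − D_R)/v_R².
√(D_R² + v_R²x²) = √(0.01245² + 0.02706² × 12.8²) = 0.3466; v_R² = 0.0007322.
t = (0.3466 − 0.01245)/0.0007322 = 456 days.

456 days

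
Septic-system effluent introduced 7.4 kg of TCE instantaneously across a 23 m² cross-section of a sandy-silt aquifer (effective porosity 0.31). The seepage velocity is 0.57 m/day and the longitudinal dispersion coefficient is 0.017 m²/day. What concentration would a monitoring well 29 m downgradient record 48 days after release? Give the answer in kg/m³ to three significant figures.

0.142 kg/m³

For an instantaneous plane source, C(x,t) = M/(n_e·A·√(4πDt)) · exp(−(x−vt)²/(4Dt)), with n_e·A the pore (flow) area.
Plume center vt = 0.57 × 48 = 27.36 m, so the well at 29 m is 1.64 m downgradient of the peak.
√(4πDt) = 3.202 m, giving peak height M/(n_e·A·√(4πDt)) = 7.4/(0.31 × 23 × 3.202) = 0.3241 kg/m³.
(x−vt)²/(4Dt) = (1.64)²/(4 × 0.017 × 48) = 0.8240; exp(−0.8240) = 0.4387.
C = 0.3241 × 0.4387 = 0.142 kg/m³.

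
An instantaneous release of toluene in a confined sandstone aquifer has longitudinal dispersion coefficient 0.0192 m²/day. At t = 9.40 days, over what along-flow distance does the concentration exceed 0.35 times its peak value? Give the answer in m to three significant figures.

1.74 m

The plume is Gaussian with σ = √(2Dt) = √(2 × 0.0192 × 9.40) = 0.6008 m.
C/C_peak = exp(−Δx²/(2σ²)) = 0.35 ⇒ Δx = σ·√(−2 ln 0.35) = 0.6008 × 1.449 = 0.8706 m.
Width = 2Δx = 1.74 m.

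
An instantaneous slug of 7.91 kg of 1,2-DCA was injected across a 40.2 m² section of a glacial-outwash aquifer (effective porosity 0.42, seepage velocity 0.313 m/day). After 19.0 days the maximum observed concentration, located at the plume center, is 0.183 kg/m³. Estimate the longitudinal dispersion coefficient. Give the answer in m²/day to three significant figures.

At the plume center C_max = M/(n_e·A·√(4πDt)), so D = M²/(4πt·(n_e·A·C_max)²).
n_e·A·C_max = 0.42 × 40.2 × 0.183 = 3.090 kg/m.
D = 7.91²/(4π × 19.0 × 3.090²) = 0.0274 m²/day.

0.0274 m²/day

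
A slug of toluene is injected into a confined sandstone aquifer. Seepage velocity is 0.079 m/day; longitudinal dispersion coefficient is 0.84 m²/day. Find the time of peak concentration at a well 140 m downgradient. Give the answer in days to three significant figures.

For the 1D instantaneous-source solution, setting ∂C/∂t = 0 at fixed x gives v²t² + 2Dt − x² = 0, so t = (√(D² + v²x²) − D)/v².
√(D² + v²x²) = √(0.84² + 0.079² × 140²) = 11.09; v² = 0.006241.
t = (11.09 − 0.84)/0.006241 = 1640 days (vs. the pure-advection estimate x/v = 1770 d).

1640 days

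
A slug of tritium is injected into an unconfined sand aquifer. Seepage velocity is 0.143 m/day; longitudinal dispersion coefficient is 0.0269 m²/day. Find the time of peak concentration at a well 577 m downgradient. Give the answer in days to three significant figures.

4030 days

For the 1D instantaneous-source solution, setting ∂C/∂t = 0 at fixed x gives v²t² + 2Dt − x² = 0, so t = (√(D² + v²x²) − D)/v².
√(D² + v²x²) = √(0.0269² + 0.143² × 577²) = 82.51; v² = 0.020449.
t = (82.51 − 0.0269)/0.020449 = 4030 days (vs. the pure-advection estimate x/v = 4030 d).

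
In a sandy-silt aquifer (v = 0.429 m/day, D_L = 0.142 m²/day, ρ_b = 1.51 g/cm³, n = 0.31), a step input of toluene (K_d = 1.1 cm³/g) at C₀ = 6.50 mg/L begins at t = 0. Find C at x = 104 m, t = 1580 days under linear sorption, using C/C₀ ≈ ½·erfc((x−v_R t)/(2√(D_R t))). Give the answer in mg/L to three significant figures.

Retardation factor R = 1 + ρ_b·K_d/n = 1 + 1.51 × 1.1/0.31 = 6.358.
Sorption retards both mechanisms: v_R = v/R = 0.06747 m/day, D_R = D/R = 0.02233 m²/day.
v_R·t = 0.06747 × 1580 = 106.6026 m; 2√(D_R t) = 11.88 m; argument = (104 − 106.6026)/11.88 = -0.2191.
C = C₀ × ½·erfc(-0.2191) = 6.50 × 0.6217 = 4.04 mg/L.

4.04 mg/L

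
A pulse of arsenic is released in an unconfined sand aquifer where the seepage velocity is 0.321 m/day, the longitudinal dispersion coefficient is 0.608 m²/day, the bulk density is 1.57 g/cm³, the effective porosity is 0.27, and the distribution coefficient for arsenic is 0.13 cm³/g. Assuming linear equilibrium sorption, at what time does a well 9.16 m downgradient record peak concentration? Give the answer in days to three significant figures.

Retardation factor R = 1 + ρ_b·K_d/n = 1 + 1.57 × 0.13/0.27 = 1.756.
Sorption retards both mechanisms: v_R = v/R = 0.1828 m/day, D_R = D/R = 0.3462 m²/day.
Peak time from v_R²t² + 2D_R t − x² = 0: t = (√(D_R² + v_R²x²) − D_R)/v_R².
√(D_R² + v_R²x²) = √(0.3462² + 0.1828² × 9.16²) = 1.710; v_R² = 0.03342.
t = (1.710 − 0.3462)/0.03342 = 40.8 days.

40.8 days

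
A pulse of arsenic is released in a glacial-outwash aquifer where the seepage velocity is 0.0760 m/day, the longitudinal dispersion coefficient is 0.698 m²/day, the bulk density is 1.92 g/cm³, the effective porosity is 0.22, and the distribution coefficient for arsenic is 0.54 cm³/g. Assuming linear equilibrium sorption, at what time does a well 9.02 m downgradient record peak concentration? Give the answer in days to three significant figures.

277 days

Retardation factor R = 1 + ρ_b·K_d/n = 1 + 1.92 × 0.54/0.22 = 5.713.
Sorption retards both mechanisms: v_R = v/R = 0.01330 m/day, D_R = D/R = 0.1222 m²/day.
Peak time from v_R²t² + 2D_R t − x² = 0: t = (√(D_R² + v_R²x²) − D_R)/v_R².
√(D_R² + v_R²x²) = √(0.1222² + 0.01330² × 9.02²) = 0.1712; v_R² = 0.0001769.
t = (0.1712 − 0.1222)/0.0001769 = 277 days.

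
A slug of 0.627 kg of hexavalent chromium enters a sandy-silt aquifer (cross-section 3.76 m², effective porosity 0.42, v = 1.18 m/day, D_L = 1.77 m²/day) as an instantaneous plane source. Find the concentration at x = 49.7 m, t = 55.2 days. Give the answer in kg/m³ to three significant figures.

For an instantaneous plane source, C(x,t) = M/(n_e·A·√(4πDt)) · exp(−(x−vt)²/(4Dt)), with n_e·A the pore (flow) area.
Plume center vt = 1.18 × 55.2 = 65.136 m, so the well at 49.7 m is 15.436 m upgradient of the peak.
√(4πDt) = 35.04 m, giving peak height M/(n_e·A·√(4πDt)) = 0.627/(0.42 × 3.76 × 35.04) = 0.01133 kg/m³.
(x−vt)²/(4Dt) = (-15.436)²/(4 × 1.77 × 55.2) = 0.6097; exp(−0.6097) = 0.5435.
C = 0.01133 × 0.5435 = 0.00616 kg/m³.

0.00616 kg/m³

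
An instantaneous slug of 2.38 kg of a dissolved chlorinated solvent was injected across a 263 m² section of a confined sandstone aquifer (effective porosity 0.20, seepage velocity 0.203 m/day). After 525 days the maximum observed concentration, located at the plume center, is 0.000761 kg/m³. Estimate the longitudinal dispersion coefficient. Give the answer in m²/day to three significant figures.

At the plume center C_max = M/(n_e·A·√(4πDt)), so D = M²/(4πt·(n_e·A·C_max)²).
n_e·A·C_max = 0.20 × 263 × 0.000761 = 0.04003 kg/m.
D = 2.38²/(4π × 525 × 0.04003²) = 0.536 m²/day.

0.536 m²/day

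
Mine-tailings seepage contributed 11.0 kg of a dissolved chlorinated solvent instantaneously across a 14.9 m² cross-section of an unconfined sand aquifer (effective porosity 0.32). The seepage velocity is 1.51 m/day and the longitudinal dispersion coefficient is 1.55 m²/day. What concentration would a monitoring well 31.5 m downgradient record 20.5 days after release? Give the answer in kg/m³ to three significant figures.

For an instantaneous plane source, C(x,t) = M/(n_e·A·√(4πDt)) · exp(−(x−vt)²/(4Dt)), with n_e·A the pore (flow) area.
Plume center vt = 1.51 × 20.5 = 30.955 m, so the well at 31.5 m is 0.545 m downgradient of the peak.
√(4πDt) = 19.98 m, giving peak height M/(n_e·A·√(4πDt)) = 11.0/(0.32 × 14.9 × 19.98) = 0.1155 kg/m³.
(x−vt)²/(4Dt) = (0.545)²/(4 × 1.55 × 20.5) = 0.002337; exp(−0.002337) = 0.9977.
C = 0.1155 × 0.9977 = 0.115 kg/m³.

0.115 kg/m³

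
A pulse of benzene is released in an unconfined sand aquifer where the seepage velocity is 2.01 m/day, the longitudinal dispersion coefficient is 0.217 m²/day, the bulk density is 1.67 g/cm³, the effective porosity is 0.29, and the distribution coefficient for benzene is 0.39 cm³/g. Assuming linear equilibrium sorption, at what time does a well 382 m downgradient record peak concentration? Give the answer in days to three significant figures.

Retardation factor R = 1 + ρ_b·K_d/n = 1 + 1.67 × 0.39/0.29 = 3.246.
Sorption retards both mechanisms: v_R = v/R = 0.6192 m/day, D_R = D/R = 0.06685 m²/day.
Peak time from v_R²t² + 2D_R t − x² = 0: t = (√(D_R² + v_R²x²) − D_R)/v_R².
√(D_R² + v_R²x²) = √(0.06685² + 0.6192² × 382²) = 236.5; v_R² = 0.3834.
t = (236.5 − 0.06685)/0.3834 = 617 days.

617 days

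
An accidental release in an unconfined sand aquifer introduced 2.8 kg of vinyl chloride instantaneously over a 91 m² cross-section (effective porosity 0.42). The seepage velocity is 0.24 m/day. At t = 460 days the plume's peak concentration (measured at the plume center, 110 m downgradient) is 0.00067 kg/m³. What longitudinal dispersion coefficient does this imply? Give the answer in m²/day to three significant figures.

At the plume center C_max = M/(n_e·A·√(4πDt)), so D = M²/(4πt·(n_e·A·C_max)²).
n_e·A·C_max = 0.42 × 91 × 0.00067 = 0.02561 kg/m.
D = 2.8²/(4π × 460 × 0.02561²) = 2.07 m²/day.

2.07 m²/day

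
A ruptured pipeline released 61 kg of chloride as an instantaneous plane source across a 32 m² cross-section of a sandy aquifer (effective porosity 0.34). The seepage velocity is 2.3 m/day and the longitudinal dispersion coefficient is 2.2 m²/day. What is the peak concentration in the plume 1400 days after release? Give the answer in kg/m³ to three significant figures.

The peak of an instantaneous 1D plume sits at x = vt; there the Gaussian factor is 1 and C_max = M/(n_e·A·√(4πDt)), where n_e·A is the pore area the mass is dissolved in.
√(4πDt) = √(4π × 2.2 × 1400) = 196.7 m, so C_max = 61/(0.34 × 32 × 196.7) = 0.0285 kg/m³.

0.0285 kg/m³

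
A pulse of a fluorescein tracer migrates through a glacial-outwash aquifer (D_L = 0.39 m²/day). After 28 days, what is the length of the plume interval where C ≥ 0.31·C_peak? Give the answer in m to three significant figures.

14.3 m

The plume is Gaussian with σ = √(2Dt) = √(2 × 0.39 × 28) = 4.673 m.
C/C_peak = exp(−Δx²/(2σ²)) = 0.31 ⇒ Δx = σ·√(−2 ln 0.31) = 4.673 × 1.530 = 7.150 m.
Width = 2Δx = 14.3 m.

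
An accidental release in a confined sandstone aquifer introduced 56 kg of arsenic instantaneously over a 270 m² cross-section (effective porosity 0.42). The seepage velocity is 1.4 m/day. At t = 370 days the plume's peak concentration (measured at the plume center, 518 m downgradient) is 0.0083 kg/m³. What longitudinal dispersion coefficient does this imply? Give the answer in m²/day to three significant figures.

At the plume center C_max = M/(n_e·A·√(4πDt)), so D = M²/(4πt·(n_e·A·C_max)²).
n_e·A·C_max = 0.42 × 270 × 0.0083 = 0.9412 kg/m.
D = 56²/(4π × 370 × 0.9412²) = 0.761 m²/day.

0.761 m²/day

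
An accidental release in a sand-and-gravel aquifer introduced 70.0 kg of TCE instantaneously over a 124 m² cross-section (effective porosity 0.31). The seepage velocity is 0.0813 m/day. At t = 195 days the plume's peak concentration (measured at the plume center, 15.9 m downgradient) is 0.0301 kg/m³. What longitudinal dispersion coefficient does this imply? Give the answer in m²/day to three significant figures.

1.49 m²/day

At the plume center C_max = M/(n_e·A·√(4πDt)), so D = M²/(4πt·(n_e·A·C_max)²).
n_e·A·C_max = 0.31 × 124 × 0.0301 = 1.157 kg/m.
D = 70.0²/(4π × 195 × 1.157²) = 1.49 m²/day.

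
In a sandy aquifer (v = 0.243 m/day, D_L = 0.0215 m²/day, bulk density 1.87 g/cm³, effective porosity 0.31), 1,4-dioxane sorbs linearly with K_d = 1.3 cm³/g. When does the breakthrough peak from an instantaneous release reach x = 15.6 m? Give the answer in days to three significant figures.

Retardation factor R = 1 + ρ_b·K_d/n = 1 + 1.87 × 1.3/0.31 = 8.842.
Sorption retards both mechanisms: v_R = v/R = 0.02748 m/day, D_R = D/R = 0.002432 m²/day.
Peak time from v_R²t² + 2D_R t − x² = 0: t = (√(D_R² + v_R²x²) − D_R)/v_R².
√(D_R² + v_R²x²) = √(0.002432² + 0.02748² × 15.6²) = 0.4287; v_R² = 0.0007552.
t = (0.4287 − 0.002432)/0.0007552 = 564 days.

564 days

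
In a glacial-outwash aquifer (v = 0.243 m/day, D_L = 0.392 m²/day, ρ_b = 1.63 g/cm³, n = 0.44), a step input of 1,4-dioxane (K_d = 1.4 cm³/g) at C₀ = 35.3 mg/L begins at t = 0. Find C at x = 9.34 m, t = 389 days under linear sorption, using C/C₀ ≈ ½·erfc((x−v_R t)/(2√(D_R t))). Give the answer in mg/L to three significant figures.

Retardation factor R = 1 + ρ_b·K_d/n = 1 + 1.63 × 1.4/0.44 = 6.186.
Sorption retards both mechanisms: v_R = v/R = 0.03928 m/day, D_R = D/R = 0.06337 m²/day.
v_R·t = 0.03928 × 389 = 15.27992 m; 2√(D_R t) = 9.930 m; argument = (9.34 − 15.27992)/9.930 = -0.5982.
C = C₀ × ½·erfc(-0.5982) = 35.3 × 0.8012 = 28.3 mg/L.

28.3 mg/L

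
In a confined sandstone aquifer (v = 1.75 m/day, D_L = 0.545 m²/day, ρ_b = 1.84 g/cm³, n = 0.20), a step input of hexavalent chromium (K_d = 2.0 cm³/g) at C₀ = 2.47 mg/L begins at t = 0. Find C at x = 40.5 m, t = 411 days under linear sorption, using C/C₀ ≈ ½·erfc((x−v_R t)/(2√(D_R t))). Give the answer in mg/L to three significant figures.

Retardation factor R = 1 + ρ_b·K_d/n = 1 + 1.84 × 2.0/0.20 = 19.40.
Sorption retards both mechanisms: v_R = v/R = 0.09021 m/day, D_R = D/R = 0.02809 m²/day.
v_R·t = 0.09021 × 411 = 37.07631 m; 2√(D_R t) = 6.796 m; argument = (40.5 − 37.07631)/6.796 = 0.5038.
C = C₀ × ½·erfc(0.5038) = 2.47 × 0.2381 = 0.588 mg/L.

0.588 mg/L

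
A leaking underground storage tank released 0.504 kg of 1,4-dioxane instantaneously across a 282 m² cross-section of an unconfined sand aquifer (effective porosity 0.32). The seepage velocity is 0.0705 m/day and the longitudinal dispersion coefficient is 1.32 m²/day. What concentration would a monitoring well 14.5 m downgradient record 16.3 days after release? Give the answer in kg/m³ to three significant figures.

4.28e-05 kg/m³

For an instantaneous plane source, C(x,t) = M/(n_e·A·√(4πDt)) · exp(−(x−vt)²/(4Dt)), with n_e·A the pore (flow) area.
Plume center vt = 0.0705 × 16.3 = 1.14915 m, so the well at 14.5 m is 13.35085 m downgradient of the peak.
√(4πDt) = 16.44 m, giving peak height M/(n_e·A·√(4πDt)) = 0.504/(0.32 × 282 × 16.44) = 0.0003397 kg/m³.
(x−vt)²/(4Dt) = (13.35085)²/(4 × 1.32 × 16.3) = 2.071; exp(−2.071) = 0.1261.
C = 0.0003397 × 0.1261 = 4.28e-05 kg/m³.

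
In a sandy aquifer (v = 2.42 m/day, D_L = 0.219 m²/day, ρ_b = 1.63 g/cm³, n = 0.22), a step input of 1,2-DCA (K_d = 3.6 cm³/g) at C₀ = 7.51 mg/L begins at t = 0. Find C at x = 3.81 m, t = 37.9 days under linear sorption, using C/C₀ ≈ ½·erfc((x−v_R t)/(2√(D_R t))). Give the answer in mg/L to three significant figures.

1.96 mg/L

Retardation factor R = 1 + ρ_b·K_d/n = 1 + 1.63 × 3.6/0.22 = 27.67.
Sorption retards both mechanisms: v_R = v/R = 0.08746 m/day, D_R = D/R = 0.007915 m²/day.
v_R·t = 0.08746 × 37.9 = 3.314734 m; 2√(D_R t) = 1.095 m; argument = (3.81 − 3.314734)/1.095 = 0.4523.
C = C₀ × ½·erfc(0.4523) = 7.51 × 0.2612 = 1.96 mg/L.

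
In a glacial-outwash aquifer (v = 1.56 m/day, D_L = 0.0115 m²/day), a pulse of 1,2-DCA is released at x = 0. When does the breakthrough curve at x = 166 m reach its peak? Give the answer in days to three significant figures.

106 days

For the 1D instantaneous-source solution, setting ∂C/∂t = 0 at fixed x gives v²t² + 2Dt − x² = 0, so t = (√(D² + v²x²) − D)/v².
√(D² + v²x²) = √(0.0115² + 1.56² × 166²) = 259.0; v² = 2.4336.
t = (259.0 − 0.0115)/2.4336 = 106 days (vs. the pure-advection estimate x/v = 106 d).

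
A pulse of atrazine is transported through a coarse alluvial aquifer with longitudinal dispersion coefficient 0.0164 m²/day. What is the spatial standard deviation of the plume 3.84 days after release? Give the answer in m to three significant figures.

0.355 m

Dispersive spreading gives a Gaussian with σ² = 2Dt; advection only shifts the center.
σ = √(2 × 0.0164 × 3.84) = 0.355 m.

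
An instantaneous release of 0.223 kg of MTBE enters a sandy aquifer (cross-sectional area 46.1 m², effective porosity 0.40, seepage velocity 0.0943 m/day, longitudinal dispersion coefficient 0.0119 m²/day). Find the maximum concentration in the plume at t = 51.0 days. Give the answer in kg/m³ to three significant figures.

The peak of an instantaneous 1D plume sits at x = vt; there the Gaussian factor is 1 and C_max = M/(n_e·A·√(4πDt)), where n_e·A is the pore area the mass is dissolved in.
√(4πDt) = √(4π × 0.0119 × 51.0) = 2.762 m, so C_max = 0.223/(0.40 × 46.1 × 2.762) = 0.00438 kg/m³.

0.00438 kg/m³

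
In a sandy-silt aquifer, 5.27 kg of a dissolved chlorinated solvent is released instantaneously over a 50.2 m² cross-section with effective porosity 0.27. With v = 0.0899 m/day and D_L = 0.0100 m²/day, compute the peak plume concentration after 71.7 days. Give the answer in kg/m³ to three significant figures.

The peak of an instantaneous 1D plume sits at x = vt; there the Gaussian factor is 1 and C_max = M/(n_e·A·√(4πDt)), where n_e·A is the pore area the mass is dissolved in.
√(4πDt) = √(4π × 0.0100 × 71.7) = 3.002 m, so C_max = 5.27/(0.27 × 50.2 × 3.002) = 0.130 kg/m³.

0.130 kg/m³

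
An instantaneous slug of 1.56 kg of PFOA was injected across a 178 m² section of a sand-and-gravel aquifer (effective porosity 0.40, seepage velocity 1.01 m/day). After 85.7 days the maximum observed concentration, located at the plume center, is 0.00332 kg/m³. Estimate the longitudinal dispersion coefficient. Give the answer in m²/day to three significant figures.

0.0404 m²/day

At the plume center C_max = M/(n_e·A·√(4πDt)), so D = M²/(4πt·(n_e·A·C_max)²).
n_e·A·C_max = 0.40 × 178 × 0.00332 = 0.2364 kg/m.
D = 1.56²/(4π × 85.7 × 0.2364²) = 0.0404 m²/day.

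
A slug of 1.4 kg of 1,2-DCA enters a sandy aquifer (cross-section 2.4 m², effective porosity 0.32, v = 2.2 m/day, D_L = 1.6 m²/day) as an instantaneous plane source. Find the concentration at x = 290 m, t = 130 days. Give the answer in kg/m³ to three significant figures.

0.0350 kg/m³

For an instantaneous plane source, C(x,t) = M/(n_e·A·√(4πDt)) · exp(−(x−vt)²/(4Dt)), with n_e·A the pore (flow) area.
Plume center vt = 2.2 × 130 = 286 m, so the well at 290 m is 4 m downgradient of the peak.
√(4πDt) = 51.13 m, giving peak height M/(n_e·A·√(4πDt)) = 1.4/(0.32 × 2.4 × 51.13) = 0.03565 kg/m³.
(x−vt)²/(4Dt) = (4)²/(4 × 1.6 × 130) = 0.01923; exp(−0.01923) = 0.9810.
C = 0.03565 × 0.9810 = 0.0350 kg/m³.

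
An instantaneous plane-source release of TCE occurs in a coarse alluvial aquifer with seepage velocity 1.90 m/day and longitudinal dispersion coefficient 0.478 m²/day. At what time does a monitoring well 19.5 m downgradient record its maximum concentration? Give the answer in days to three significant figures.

For the 1D instantaneous-source solution, setting ∂C/∂t = 0 at fixed x gives v²t² + 2Dt − x² = 0, so t = (√(D² + v²x²) − D)/v².
√(D² + v²x²) = √(0.478² + 1.90² × 19.5²) = 37.05; v² = 3.61.
t = (37.05 − 0.478)/3.61 = 10.1 days (vs. the pure-advection estimate x/v = 10.3 d).

10.1 days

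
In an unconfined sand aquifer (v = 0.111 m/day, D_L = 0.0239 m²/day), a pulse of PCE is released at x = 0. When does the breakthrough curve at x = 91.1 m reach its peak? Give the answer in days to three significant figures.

For the 1D instantaneous-source solution, setting ∂C/∂t = 0 at fixed x gives v²t² + 2Dt − x² = 0, so t = (√(D² + v²x²) − D)/v².
√(D² + v²x²) = √(0.0239² + 0.111² × 91.1²) = 10.11; v² = 0.012321.
t = (10.11 − 0.0239)/0.012321 = 819 days (vs. the pure-advection estimate x/v = 821 d).

819 days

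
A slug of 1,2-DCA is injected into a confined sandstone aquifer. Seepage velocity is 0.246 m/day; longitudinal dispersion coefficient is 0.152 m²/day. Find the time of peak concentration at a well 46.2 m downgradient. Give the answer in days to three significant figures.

185 days

For the 1D instantaneous-source solution, setting ∂C/∂t = 0 at fixed x gives v²t² + 2Dt − x² = 0, so t = (√(D² + v²x²) − D)/v².
√(D² + v²x²) = √(0.152² + 0.246² × 46.2²) = 11.37; v² = 0.060516.
t = (11.37 − 0.152)/0.060516 = 185 days (vs. the pure-advection estimate x/v = 188 d).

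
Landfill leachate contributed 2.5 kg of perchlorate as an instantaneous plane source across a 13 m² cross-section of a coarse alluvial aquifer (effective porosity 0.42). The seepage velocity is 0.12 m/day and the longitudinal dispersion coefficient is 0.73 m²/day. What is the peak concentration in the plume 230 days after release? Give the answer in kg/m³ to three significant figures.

The peak of an instantaneous 1D plume sits at x = vt; there the Gaussian factor is 1 and C_max = M/(n_e·A·√(4πDt)), where n_e·A is the pore area the mass is dissolved in.
√(4πDt) = √(4π × 0.73 × 230) = 45.93 m, so C_max = 2.5/(0.42 × 13 × 45.93) = 0.00997 kg/m³.

0.00997 kg/m³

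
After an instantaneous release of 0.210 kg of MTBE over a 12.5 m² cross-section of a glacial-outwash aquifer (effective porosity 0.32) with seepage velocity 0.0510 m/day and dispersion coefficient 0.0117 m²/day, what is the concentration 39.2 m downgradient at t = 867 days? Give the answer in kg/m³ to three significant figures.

0.00250 kg/m³

For an instantaneous plane source, C(x,t) = M/(n_e·A·√(4πDt)) · exp(−(x−vt)²/(4Dt)), with n_e·A the pore (flow) area.
Plume center vt = 0.0510 × 867 = 44.217 m, so the well at 39.2 m is 5.017 m upgradient of the peak.
√(4πDt) = 11.29 m, giving peak height M/(n_e·A·√(4πDt)) = 0.210/(0.32 × 12.5 × 11.29) = 0.004650 kg/m³.
(x−vt)²/(4Dt) = (-5.017)²/(4 × 0.0117 × 867) = 0.6203; exp(−0.6203) = 0.5378.
C = 0.004650 × 0.5378 = 0.00250 kg/m³.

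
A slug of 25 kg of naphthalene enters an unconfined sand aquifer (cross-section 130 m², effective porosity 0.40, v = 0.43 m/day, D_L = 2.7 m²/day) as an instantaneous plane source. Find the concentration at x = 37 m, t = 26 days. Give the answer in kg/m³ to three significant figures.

0.00151 kg/m³

For an instantaneous plane source, C(x,t) = M/(n_e·A·√(4πDt)) · exp(−(x−vt)²/(4Dt)), with n_e·A the pore (flow) area.
Plume center vt = 0.43 × 26 = 11.18 m, so the well at 37 m is 25.82 m downgradient of the peak.
√(4πDt) = 29.70 m, giving peak height M/(n_e·A·√(4πDt)) = 25/(0.40 × 130 × 29.70) = 0.01619 kg/m³.
(x−vt)²/(4Dt) = (25.82)²/(4 × 2.7 × 26) = 2.374; exp(−2.374) = 0.09311.
C = 0.01619 × 0.09311 = 0.00151 kg/m³.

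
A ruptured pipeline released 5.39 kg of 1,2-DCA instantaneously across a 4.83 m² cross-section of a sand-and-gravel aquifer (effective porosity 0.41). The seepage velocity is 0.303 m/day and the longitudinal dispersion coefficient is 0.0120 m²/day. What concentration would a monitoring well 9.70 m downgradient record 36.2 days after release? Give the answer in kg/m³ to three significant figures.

For an instantaneous plane source, C(x,t) = M/(n_e·A·√(4πDt)) · exp(−(x−vt)²/(4Dt)), with n_e·A the pore (flow) area.
Plume center vt = 0.303 × 36.2 = 10.9686 m, so the well at 9.70 m is 1.2686 m upgradient of the peak.
√(4πDt) = 2.336 m, giving peak height M/(n_e·A·√(4πDt)) = 5.39/(0.41 × 4.83 × 2.336) = 1.165 kg/m³.
(x−vt)²/(4Dt) = (-1.2686)²/(4 × 0.0120 × 36.2) = 0.9262; exp(−0.9262) = 0.3961.
C = 1.165 × 0.3961 = 0.461 kg/m³.

0.461 kg/m³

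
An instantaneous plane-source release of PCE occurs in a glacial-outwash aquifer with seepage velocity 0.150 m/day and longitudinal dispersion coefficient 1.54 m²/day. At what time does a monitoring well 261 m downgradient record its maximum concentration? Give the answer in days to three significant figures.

1670 days

For the 1D instantaneous-source solution, setting ∂C/∂t = 0 at fixed x gives v²t² + 2Dt − x² = 0, so t = (√(D² + v²x²) − D)/v².
√(D² + v²x²) = √(1.54² + 0.150² × 261²) = 39.18; v² = 0.0225.
t = (39.18 − 1.54)/0.0225 = 1670 days (vs. the pure-advection estimate x/v = 1740 d).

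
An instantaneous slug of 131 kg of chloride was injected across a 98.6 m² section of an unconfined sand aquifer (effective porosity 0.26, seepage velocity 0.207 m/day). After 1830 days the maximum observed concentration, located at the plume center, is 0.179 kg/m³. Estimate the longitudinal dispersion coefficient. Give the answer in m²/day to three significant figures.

0.0354 m²/day

At the plume center C_max = M/(n_e·A·√(4πDt)), so D = M²/(4πt·(n_e·A·C_max)²).
n_e·A·C_max = 0.26 × 98.6 × 0.179 = 4.589 kg/m.
D = 131²/(4π × 1830 × 4.589²) = 0.0354 m²/day.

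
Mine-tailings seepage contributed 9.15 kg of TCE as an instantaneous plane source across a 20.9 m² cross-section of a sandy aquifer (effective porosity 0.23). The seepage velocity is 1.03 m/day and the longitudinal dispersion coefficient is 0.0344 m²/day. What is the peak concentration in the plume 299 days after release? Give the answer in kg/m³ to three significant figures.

0.167 kg/m³

The peak of an instantaneous 1D plume sits at x = vt; there the Gaussian factor is 1 and C_max = M/(n_e·A·√(4πDt)), where n_e·A is the pore area the mass is dissolved in.
√(4πDt) = √(4π × 0.0344 × 299) = 11.37 m, so C_max = 9.15/(0.23 × 20.9 × 11.37) = 0.167 kg/m³.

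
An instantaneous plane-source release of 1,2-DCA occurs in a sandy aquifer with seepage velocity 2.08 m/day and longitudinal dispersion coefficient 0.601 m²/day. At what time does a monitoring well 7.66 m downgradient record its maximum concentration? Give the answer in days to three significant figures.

For the 1D instantaneous-source solution, setting ∂C/∂t = 0 at fixed x gives v²t² + 2Dt − x² = 0, so t = (√(D² + v²x²) − D)/v².
√(D² + v²x²) = √(0.601² + 2.08² × 7.66²) = 15.94; v² = 4.3264.
t = (15.94 − 0.601)/4.3264 = 3.55 days (vs. the pure-advection estimate x/v = 3.68 d).

3.55 days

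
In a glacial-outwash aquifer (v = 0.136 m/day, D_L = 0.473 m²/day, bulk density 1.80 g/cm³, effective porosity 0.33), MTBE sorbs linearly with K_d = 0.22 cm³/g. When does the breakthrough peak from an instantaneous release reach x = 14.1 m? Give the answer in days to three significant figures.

179 days

Retardation factor R = 1 + ρ_b·K_d/n = 1 + 1.80 × 0.22/0.33 = 2.200.
Sorption retards both mechanisms: v_R = v/R = 0.06182 m/day, D_R = D/R = 0.2150 m²/day.
Peak time from v_R²t² + 2D_R t − x² = 0: t = (√(D_R² + v_R²x²) − D_R)/v_R².
√(D_R² + v_R²x²) = √(0.2150² + 0.06182² × 14.1²) = 0.8978; v_R² = 0.003822.
t = (0.8978 − 0.2150)/0.003822 = 179 days.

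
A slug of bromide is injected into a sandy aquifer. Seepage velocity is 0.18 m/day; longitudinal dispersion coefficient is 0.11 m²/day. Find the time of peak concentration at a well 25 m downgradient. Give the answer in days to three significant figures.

136 days

For the 1D instantaneous-source solution, setting ∂C/∂t = 0 at fixed x gives v²t² + 2Dt − x² = 0, so t = (√(D² + v²x²) − D)/v².
√(D² + v²x²) = √(0.11² + 0.18² × 25²) = 4.501; v² = 0.0324.
t = (4.501 − 0.11)/0.0324 = 136 days (vs. the pure-advection estimate x/v = 139 d).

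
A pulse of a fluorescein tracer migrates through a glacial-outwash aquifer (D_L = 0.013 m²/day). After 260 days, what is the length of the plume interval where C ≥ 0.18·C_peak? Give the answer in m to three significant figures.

The plume is Gaussian with σ = √(2Dt) = √(2 × 0.013 × 260) = 2.600 m.
C/C_peak = exp(−Δx²/(2σ²)) = 0.18 ⇒ Δx = σ·√(−2 ln 0.18) = 2.600 × 1.852 = 4.815 m.
Width = 2Δx = 9.63 m.

9.63 m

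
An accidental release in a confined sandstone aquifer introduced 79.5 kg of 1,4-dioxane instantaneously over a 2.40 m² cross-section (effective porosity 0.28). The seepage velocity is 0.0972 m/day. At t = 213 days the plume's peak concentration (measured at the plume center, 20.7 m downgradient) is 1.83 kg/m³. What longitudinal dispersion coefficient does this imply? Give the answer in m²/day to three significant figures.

At the plume center C_max = M/(n_e·A·√(4πDt)), so D = M²/(4πt·(n_e·A·C_max)²).
n_e·A·C_max = 0.28 × 2.40 × 1.83 = 1.230 kg/m.
D = 79.5²/(4π × 213 × 1.230²) = 1.56 m²/day.

1.56 m²/day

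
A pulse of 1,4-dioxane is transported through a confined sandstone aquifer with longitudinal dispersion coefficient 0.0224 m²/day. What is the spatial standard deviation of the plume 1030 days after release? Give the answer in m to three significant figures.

6.79 m

Dispersive spreading gives a Gaussian with σ² = 2Dt; advection only shifts the center.
σ = √(2 × 0.0224 × 1030) = 6.79 m.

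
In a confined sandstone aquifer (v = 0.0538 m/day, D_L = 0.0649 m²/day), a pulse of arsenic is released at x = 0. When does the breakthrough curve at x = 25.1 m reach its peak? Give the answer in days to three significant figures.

For the 1D instantaneous-source solution, setting ∂C/∂t = 0 at fixed x gives v²t² + 2Dt − x² = 0, so t = (√(D² + v²x²) − D)/v².
√(D² + v²x²) = √(0.0649² + 0.0538² × 25.1²) = 1.352; v² = 0.00289444.
t = (1.352 − 0.0649)/0.00289444 = 445 days (vs. the pure-advection estimate x/v = 467 d).

445 days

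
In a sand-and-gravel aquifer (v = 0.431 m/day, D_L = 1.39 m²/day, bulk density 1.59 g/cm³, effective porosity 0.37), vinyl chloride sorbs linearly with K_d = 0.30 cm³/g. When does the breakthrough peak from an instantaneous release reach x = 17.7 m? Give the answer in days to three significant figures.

78.4 days

Retardation factor R = 1 + ρ_b·K_d/n = 1 + 1.59 × 0.30/0.37 = 2.289.
Sorption retards both mechanisms: v_R = v/R = 0.1883 m/day, D_R = D/R = 0.6073 m²/day.
Peak time from v_R²t² + 2D_R t − x² = 0: t = (√(D_R² + v_R²x²) − D_R)/v_R².
√(D_R² + v_R²x²) = √(0.6073² + 0.1883² × 17.7²) = 3.388; v_R² = 0.03546.
t = (3.388 − 0.6073)/0.03546 = 78.4 days.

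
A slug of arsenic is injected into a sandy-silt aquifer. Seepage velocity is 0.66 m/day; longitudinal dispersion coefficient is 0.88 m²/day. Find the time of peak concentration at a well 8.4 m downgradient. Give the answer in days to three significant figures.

10.9 days

For the 1D instantaneous-source solution, setting ∂C/∂t = 0 at fixed x gives v²t² + 2Dt − x² = 0, so t = (√(D² + v²x²) − D)/v².
√(D² + v²x²) = √(0.88² + 0.66² × 8.4²) = 5.613; v² = 0.4356.
t = (5.613 − 0.88)/0.4356 = 10.9 days (vs. the pure-advection estimate x/v = 12.7 d).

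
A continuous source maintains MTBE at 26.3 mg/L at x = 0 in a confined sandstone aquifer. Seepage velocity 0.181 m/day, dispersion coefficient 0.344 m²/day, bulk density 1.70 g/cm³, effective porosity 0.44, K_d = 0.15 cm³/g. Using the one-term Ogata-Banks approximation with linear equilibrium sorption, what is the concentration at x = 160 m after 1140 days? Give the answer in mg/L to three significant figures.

Retardation factor R = 1 + ρ_b·K_d/n = 1 + 1.70 × 0.15/0.44 = 1.580.
Sorption retards both mechanisms: v_R = v/R = 0.1146 m/day, D_R = D/R = 0.2177 m²/day.
v_R·t = 0.1146 × 1140 = 130.644 m; 2√(D_R t) = 31.51 m; argument = (160 − 130.644)/31.51 = 0.9316.
C = C₀ × ½·erfc(0.9316) = 26.3 × 0.09384 = 2.47 mg/L.

2.47 mg/L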